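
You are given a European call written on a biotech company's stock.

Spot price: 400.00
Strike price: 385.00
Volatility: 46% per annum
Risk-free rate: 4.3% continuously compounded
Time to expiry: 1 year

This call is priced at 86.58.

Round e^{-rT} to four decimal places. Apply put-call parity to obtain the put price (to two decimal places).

55.37

exp(−rT) = exp(−0.043·1) = 0.9579
Put-call parity: C − P = S − K·e^(−rT) = 400 − 385·0.9579 = 400 − 368.7915 = 31.2085
P = C − (C − P) = 86.58 − (31.2085) = 55.3715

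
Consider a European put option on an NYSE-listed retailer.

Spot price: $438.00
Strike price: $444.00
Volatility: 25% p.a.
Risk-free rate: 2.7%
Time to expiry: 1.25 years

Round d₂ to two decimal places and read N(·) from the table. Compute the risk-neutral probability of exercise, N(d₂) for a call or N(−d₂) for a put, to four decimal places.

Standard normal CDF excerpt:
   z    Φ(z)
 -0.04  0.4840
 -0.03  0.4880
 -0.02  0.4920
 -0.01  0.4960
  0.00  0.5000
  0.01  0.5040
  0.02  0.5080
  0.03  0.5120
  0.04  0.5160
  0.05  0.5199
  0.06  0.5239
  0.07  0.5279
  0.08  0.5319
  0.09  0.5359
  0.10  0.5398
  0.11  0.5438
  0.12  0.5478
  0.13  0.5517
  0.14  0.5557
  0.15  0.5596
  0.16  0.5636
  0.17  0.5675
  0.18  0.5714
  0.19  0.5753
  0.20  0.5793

0.5279

σ√T = 0.25 × 1.1180 = 0.2795
d₁ = [ln(438/444) + (0.027 + 0.25²/2)·1.25] / 0.2795 = [-0.0136 + 0.0728] / 0.2795 = 0.2118 ≈ 0.21
d₂ = d₁ − σ√T = 0.2118 − 0.2795 = -0.0677 ≈ -0.07
Pr(exercise) under Q = N(−d₂) = N(0.07) = 0.5279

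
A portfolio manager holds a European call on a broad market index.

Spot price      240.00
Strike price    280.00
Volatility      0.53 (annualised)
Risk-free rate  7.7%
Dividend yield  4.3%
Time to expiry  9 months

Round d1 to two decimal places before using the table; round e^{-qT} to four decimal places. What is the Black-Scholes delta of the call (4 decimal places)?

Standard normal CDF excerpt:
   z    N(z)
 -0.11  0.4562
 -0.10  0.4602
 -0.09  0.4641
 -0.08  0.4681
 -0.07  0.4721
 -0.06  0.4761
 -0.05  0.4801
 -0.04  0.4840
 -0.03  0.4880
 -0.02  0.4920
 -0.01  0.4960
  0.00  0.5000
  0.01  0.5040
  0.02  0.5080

σ√T = 0.53 × 0.8660 = 0.4590
d₁ = [ln(240/280) + (0.077 − 0.043 + ½·0.53²)·0.75] / (σ√T) = (-0.1542 + 0.1308) / 0.4590 = -0.0508 which rounds to -0.05
N(d₁) = N(-0.05) = 0.4801
Δ_call = e^(−qT)·N(d₁) = 0.9683·0.4801 = 0.4649

0.4649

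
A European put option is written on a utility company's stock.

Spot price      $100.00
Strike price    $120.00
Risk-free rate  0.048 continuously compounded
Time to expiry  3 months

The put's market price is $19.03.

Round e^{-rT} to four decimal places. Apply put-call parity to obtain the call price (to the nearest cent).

$0.46

exp(−rT) = exp(−0.048·0.25) = 0.9881
Put-call parity: C − P = S − K·e^(−rT) = 100 − 120·0.9881 = 100 − 118.5720 = -18.5720
C = P + (C − P) = 19.03 + (-18.5720) = 0.4580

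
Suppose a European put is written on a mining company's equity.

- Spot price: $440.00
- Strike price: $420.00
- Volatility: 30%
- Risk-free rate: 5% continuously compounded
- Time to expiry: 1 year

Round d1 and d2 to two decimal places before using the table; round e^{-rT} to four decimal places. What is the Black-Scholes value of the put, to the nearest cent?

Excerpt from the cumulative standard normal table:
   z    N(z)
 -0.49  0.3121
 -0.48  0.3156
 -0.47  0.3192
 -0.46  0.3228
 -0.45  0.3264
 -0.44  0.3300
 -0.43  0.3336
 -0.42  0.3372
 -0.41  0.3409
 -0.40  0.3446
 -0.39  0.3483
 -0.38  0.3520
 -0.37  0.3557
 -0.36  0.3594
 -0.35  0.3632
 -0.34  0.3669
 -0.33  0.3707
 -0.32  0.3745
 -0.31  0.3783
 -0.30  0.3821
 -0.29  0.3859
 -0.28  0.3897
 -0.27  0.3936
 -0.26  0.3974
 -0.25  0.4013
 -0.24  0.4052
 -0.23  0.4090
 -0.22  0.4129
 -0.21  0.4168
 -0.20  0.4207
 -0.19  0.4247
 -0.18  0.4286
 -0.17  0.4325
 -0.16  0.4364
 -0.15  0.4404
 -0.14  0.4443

σ√T = 0.3 × 1.0000 = 0.3000
ln(S/K) + (r + σ²/2)T = ln(440/420) + (0.05 + 0.3²/2)·1 = 0.0465 + 0.0950 = 0.1415
d₁ = 0.1415 / 0.3000 = 0.4717 → 0.47
d₂ = d₁ − σ√T = 0.4717 − 0.3000 = 0.1717 → 0.17
exp(−rT) = exp(−0.05·1) = 0.9512
N(−d₂) = N(-0.17) = 0.4325;  N(−d₁) = N(-0.47) = 0.3192
P = 420·0.9512·0.4325 − 440·0.3192 = 172.7855 − 140.4480 = 32.3375

$32.34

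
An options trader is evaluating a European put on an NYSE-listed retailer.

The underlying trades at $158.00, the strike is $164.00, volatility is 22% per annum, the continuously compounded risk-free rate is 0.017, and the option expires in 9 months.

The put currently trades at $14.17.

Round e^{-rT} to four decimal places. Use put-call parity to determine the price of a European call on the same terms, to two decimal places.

$10.25

e^(−rT) = e^(−0.017·0.75) = 0.9873
Put-call parity: C − P = S − K·e^(−rT) = 158 − 164·0.9873 = 158 − 161.9172 = -3.9172
C = P + (C − P) = 14.17 + (-3.9172) = 10.2528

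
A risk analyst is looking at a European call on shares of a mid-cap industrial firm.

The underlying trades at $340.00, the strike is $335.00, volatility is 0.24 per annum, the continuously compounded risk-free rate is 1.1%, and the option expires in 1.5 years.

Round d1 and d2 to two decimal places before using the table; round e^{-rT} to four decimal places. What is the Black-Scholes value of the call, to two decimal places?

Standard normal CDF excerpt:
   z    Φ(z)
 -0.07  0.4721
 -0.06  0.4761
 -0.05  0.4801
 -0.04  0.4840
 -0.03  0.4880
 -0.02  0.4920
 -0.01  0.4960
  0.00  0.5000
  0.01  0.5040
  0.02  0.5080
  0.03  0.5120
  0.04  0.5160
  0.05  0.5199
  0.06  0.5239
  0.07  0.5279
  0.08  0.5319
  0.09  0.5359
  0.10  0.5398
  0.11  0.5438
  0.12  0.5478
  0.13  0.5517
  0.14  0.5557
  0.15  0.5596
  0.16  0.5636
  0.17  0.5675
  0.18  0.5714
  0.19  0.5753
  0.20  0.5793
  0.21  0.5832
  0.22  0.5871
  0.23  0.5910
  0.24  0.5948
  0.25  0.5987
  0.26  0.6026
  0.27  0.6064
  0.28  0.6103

σ√T = 0.24 × 1.2247 = 0.2939
d₁ = [ln(340/335) + (0.011 + 0.24²/2)·1.5] / 0.2939 = [0.0148 + 0.0597] / 0.2939 = 0.2535 which rounds to 0.25
d₂ = d₁ − σ√T = 0.2535 − 0.2939 = -0.0404 which rounds to -0.04
e^(−rT) = e^(−0.011·1.5) = 0.9836
C = 340·N(0.25) − 335·0.9836·N(-0.04) = 340·0.5987 − 335·0.9836·0.4840 = 203.5580 − 159.4809 = 44.0771

$44.08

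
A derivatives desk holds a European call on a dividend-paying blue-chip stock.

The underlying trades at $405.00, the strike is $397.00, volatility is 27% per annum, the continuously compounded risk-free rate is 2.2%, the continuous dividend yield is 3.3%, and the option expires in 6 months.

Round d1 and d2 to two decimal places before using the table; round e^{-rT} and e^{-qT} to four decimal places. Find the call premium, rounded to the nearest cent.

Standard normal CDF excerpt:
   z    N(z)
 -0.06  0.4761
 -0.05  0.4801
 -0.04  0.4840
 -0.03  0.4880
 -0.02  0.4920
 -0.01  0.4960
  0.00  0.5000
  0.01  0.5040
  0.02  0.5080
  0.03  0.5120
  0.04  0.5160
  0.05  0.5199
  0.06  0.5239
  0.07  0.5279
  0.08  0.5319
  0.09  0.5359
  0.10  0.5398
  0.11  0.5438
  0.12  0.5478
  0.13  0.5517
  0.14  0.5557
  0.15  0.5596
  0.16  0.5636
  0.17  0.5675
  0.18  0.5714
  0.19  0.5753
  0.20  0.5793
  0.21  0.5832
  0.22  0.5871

σ√T = 0.27 × 0.7071 = 0.1909
ln(S/K) + (r − q + σ²/2)T = ln(405/397) + (0.022 − 0.033 + 0.27²/2)·0.5 = 0.0200 + 0.0127 = 0.0327
d₁ = 0.0327 / 0.1909 = 0.1712 which rounds to 0.17
d₂ = d₁ − σ√T = 0.1712 − 0.1909 = -0.0198 which rounds to -0.02
exp(−qT) = exp(−0.033·0.5) = 0.9836;  exp(−rT) = exp(−0.022·0.5) = 0.9891
C = 405·0.9836·N(0.17) − 397·0.9891·N(-0.02) = 405·0.9836·0.5675 − 397·0.9891·0.4920 = 226.0682 − 193.1950 = 32.8732

$32.87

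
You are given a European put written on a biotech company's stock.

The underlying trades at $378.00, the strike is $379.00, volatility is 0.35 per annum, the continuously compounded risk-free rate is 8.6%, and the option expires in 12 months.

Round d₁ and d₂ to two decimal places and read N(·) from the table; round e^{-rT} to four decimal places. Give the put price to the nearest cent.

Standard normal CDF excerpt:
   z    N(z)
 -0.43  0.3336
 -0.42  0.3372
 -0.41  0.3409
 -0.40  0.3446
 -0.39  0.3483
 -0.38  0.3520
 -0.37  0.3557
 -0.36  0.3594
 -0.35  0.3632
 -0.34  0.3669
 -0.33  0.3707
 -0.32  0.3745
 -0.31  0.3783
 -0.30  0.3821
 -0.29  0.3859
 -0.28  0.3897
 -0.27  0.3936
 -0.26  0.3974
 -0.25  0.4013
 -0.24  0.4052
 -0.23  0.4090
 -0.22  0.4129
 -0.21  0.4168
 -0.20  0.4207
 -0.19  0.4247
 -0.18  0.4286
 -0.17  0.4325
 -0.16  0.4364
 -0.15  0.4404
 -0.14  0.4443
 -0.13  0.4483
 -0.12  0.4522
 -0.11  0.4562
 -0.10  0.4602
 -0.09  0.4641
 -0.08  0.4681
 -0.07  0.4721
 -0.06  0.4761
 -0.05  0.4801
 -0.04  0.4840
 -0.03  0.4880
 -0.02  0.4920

T = 1;  σ√T = 0.3500
d₁ = [ln(378/379) + (0.086 + 0.35²/2)·1] / 0.3500 = [-0.0026 + 0.1472] / 0.3500 = 0.4132 ⇒ 0.41
d₂ = d₁ − σ√T = 0.4132 − 0.3500 = 0.0632 ⇒ 0.06
exp(−rT) = exp(−0.086·1) = 0.9176
N(−d₂) = N(-0.06) = 0.4761;  N(−d₁) = N(-0.41) = 0.3409
P = 379·0.9176·0.4761 − 378·0.3409 = 165.5735 − 128.8602 = 36.7133

$36.71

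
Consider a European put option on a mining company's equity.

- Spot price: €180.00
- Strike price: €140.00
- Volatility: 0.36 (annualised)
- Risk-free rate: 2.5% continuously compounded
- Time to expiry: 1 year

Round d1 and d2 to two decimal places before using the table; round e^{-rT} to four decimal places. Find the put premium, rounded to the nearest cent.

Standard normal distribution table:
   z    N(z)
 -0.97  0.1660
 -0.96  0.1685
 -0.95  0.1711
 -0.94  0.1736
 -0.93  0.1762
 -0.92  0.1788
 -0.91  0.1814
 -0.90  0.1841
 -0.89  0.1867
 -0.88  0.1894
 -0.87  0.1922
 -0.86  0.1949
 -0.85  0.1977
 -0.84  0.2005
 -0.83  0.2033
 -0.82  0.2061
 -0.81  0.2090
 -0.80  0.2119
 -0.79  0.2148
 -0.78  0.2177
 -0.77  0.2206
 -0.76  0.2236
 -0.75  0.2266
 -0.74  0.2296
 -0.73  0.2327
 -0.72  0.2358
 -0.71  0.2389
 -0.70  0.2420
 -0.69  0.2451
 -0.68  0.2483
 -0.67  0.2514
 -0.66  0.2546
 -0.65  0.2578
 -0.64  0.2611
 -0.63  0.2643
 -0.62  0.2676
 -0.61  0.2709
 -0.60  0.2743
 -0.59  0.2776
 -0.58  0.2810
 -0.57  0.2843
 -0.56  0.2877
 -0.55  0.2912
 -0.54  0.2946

€7.11

T = 1;  σ√T = 0.3600
ln(S/K) + (r + σ²/2)T = ln(180/140) + (0.025 + 0.36²/2)·1 = 0.2513 + 0.0898 = 0.3411
d₁ = 0.3411 / 0.3600 = 0.9475 ≈ 0.95
d₂ = d₁ − σ√T = 0.9475 − 0.3600 = 0.5875 ≈ 0.59
exp(−rT) = exp(−0.025·1) = 0.9753
N(−d₂) = N(-0.59) = 0.2776;  N(−d₁) = N(-0.95) = 0.1711
P = 140·0.9753·0.2776 − 180·0.1711 = 37.9041 − 30.7980 = 7.1061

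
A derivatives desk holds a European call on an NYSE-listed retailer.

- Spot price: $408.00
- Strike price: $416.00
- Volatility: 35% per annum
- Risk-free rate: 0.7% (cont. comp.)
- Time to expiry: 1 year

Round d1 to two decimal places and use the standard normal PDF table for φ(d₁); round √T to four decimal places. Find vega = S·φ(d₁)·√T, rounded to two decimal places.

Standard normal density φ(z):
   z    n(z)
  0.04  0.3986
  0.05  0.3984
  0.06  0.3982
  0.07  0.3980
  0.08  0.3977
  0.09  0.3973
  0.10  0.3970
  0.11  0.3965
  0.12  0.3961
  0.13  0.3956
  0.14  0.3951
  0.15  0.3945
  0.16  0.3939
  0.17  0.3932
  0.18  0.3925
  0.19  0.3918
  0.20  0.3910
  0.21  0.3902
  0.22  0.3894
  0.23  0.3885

σ√T = 0.35·√1 = 0.3500
d₁ = [ln(408/416) + (0.007 + 0.35²/2)·1] / 0.3500 = [-0.0194 + 0.0682] / 0.3500 = 0.1395 → 0.14
√T = √1 = 1.0000
φ(d₁) = φ(0.14) = 0.3951
vega = S·φ(d₁)·√T = 408·0.3951·1.0000 = 161.2008

161.20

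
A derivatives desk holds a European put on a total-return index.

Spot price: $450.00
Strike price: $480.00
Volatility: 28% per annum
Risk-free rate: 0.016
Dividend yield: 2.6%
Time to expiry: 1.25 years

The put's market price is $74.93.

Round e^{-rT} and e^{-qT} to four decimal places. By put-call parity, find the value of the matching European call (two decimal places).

$40.03

e^(−qT) = e^(−0.026·1.25) = 0.9680;  e^(−rT) = e^(−0.016·1.25) = 0.9802
Put-call parity: C − P = S·e^(−qT) − K·e^(−rT) = 450·0.9680 − 480·0.9802 = 435.6000 − 470.4960 = -34.8960
C = P + (C − P) = 74.93 + (-34.8960) = 40.0340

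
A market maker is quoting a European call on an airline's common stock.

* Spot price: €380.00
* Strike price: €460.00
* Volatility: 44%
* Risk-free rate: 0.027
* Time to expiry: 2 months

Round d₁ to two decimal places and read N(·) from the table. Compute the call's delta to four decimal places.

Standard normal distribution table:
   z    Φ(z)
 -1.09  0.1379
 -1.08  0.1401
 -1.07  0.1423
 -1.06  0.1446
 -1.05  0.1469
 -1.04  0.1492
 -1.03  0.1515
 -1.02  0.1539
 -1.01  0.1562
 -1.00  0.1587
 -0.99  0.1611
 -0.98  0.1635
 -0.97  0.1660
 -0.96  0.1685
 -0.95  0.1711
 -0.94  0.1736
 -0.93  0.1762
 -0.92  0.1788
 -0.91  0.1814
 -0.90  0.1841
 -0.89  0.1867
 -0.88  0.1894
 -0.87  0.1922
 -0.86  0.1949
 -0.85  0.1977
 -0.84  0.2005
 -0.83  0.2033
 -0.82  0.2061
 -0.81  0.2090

T = 0.1667;  σ√T = 0.1796
ln(S/K) + (r + σ²/2)T = ln(380/460) + (0.027 + 0.44²/2)·0.1667 = -0.1911 + 0.0206 = -0.1704
d₁ = -0.1704 / 0.1796 = -0.9487 → -0.95
N(d₁) = N(-0.95) = 0.1711
Δ_call = N(d₁) = 0.1711

0.1711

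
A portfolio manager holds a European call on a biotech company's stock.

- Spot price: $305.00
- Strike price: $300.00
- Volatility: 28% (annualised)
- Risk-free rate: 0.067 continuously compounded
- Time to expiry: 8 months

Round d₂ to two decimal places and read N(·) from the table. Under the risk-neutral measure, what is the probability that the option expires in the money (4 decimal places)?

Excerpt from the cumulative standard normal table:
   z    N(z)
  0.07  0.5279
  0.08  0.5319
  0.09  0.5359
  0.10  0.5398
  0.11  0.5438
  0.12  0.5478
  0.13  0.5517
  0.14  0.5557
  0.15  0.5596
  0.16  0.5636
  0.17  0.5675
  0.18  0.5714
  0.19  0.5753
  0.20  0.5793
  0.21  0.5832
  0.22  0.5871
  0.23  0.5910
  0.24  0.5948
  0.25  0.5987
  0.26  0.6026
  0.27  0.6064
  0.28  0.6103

0.5596

T = 0.6667;  σ√T = 0.2286
ln(S/K) + (r + σ²/2)T = ln(305/300) + (0.067 + 0.28²/2)·0.6667 = 0.0165 + 0.0708 = 0.0873
d₁ = 0.0873 / 0.2286 = 0.3820 ⇒ 0.38
d₂ = d₁ − σ√T = 0.3820 − 0.2286 = 0.1534 ⇒ 0.15
Pr(exercise) under Q = N(d₂) = 0.5596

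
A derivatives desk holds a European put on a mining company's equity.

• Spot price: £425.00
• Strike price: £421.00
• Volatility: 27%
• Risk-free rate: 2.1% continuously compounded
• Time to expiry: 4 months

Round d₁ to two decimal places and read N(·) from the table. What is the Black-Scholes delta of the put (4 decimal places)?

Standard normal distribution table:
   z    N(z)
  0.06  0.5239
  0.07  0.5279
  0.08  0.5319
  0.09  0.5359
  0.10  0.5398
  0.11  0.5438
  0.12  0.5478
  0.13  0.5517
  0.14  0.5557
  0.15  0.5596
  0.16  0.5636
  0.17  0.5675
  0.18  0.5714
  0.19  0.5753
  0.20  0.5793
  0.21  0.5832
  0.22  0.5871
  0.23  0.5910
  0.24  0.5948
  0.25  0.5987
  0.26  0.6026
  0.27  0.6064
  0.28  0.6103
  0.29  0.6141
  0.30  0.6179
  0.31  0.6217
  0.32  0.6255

σ√T = 0.27·√0.3333 = 0.1559
d₁ = [ln(425/421) + (0.021 + 0.27²/2)·0.3333] / 0.1559 = [0.0095 + 0.0192] / 0.1559 = 0.1835 ≈ 0.18
N(d₁) = N(0.18) = 0.5714
Δ_put = N(d₁) − 1 = 0.5714 − 1 = -0.4286

-0.4286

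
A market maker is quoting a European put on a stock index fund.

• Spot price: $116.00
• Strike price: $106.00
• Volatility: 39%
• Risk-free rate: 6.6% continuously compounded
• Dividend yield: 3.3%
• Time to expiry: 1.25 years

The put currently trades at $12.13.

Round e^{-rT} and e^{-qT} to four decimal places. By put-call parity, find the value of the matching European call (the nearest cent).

$25.84

e^(−qT) = e^(−0.033·1.25) = 0.9596;  e^(−rT) = e^(−0.066·1.25) = 0.9208
Put-call parity: C − P = S·e^(−qT) − K·e^(−rT) = 116·0.9596 − 106·0.9208 = 111.3136 − 97.6048 = 13.7088
C = P + (C − P) = 12.13 + (13.7088) = 25.8388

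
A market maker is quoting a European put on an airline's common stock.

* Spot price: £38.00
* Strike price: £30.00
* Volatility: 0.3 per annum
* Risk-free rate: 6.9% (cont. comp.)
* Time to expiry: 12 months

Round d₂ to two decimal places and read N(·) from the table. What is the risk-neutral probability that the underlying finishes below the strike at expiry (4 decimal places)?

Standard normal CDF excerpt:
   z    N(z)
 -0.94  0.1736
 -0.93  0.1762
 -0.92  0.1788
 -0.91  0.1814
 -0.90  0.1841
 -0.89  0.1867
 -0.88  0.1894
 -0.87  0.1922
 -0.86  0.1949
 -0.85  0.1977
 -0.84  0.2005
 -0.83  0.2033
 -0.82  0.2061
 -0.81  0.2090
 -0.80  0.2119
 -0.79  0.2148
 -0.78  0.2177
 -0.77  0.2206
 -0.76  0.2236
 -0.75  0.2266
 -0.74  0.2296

0.1922

σ√T = 0.3 × 1.0000 = 0.3000
ln(S/K) + (r + σ²/2)T = ln(38/30) + (0.069 + 0.3²/2)·1 = 0.2364 + 0.1140 = 0.3504
d₁ = 0.3504 / 0.3000 = 1.1680 → 1.17
d₂ = d₁ − σ√T = 1.1680 − 0.3000 = 0.8680 → 0.87
Risk-neutral Pr[S_T < K] = N(−d₂) = N(-0.87) = 0.1922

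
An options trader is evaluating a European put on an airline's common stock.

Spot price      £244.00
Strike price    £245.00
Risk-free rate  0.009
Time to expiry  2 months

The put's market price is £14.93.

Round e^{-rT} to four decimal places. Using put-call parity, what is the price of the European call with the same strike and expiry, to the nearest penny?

exp(−rT) = exp(−0.009·0.1667) = 0.9985
Put-call parity: C − P = S − K·e^(−rT) = 244 − 245·0.9985 = 244 − 244.6325 = -0.6325
C = P + (C − P) = 14.93 + (-0.6325) = 14.2975

£14.30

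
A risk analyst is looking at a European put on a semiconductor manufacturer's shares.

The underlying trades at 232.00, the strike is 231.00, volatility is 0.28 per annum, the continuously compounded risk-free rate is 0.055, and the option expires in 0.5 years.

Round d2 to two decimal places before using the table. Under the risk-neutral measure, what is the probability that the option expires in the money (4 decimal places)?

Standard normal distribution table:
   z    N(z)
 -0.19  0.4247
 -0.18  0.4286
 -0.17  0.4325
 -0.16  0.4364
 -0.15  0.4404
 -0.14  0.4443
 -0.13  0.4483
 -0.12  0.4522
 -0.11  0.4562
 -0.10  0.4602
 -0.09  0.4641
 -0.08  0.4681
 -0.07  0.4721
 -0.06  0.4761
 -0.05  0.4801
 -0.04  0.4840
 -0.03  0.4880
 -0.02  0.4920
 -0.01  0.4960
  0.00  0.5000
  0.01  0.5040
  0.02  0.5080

T = 0.5;  σ√T = 0.1980
d₁ = [ln(232/231) + (0.055 + ½·0.28²)·0.5] / (σ√T) = (0.0043 + 0.0471) / 0.1980 = 0.2597 which rounds to 0.26
d₂ = 0.2597 − 0.1980 = 0.0617 which rounds to 0.06
Pr(exercise) under Q = N(−d₂) = N(-0.06) = 0.4761

0.4761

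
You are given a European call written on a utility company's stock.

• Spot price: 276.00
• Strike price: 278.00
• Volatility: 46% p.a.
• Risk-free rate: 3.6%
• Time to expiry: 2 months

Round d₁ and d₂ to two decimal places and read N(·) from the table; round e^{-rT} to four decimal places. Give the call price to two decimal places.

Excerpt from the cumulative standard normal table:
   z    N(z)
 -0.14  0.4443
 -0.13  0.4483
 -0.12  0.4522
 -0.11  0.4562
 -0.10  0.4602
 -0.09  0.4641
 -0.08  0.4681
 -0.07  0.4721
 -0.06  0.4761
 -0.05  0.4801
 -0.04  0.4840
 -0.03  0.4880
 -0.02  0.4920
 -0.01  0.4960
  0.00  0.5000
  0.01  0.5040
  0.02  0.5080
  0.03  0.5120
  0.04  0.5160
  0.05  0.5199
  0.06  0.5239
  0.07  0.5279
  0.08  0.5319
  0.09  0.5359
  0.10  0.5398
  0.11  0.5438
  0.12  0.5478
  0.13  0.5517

σ√T = 0.46·√0.1667 = 0.1878
d₁ = [ln(276/278) + (0.036 + 0.46²/2)·0.1667] / 0.1878 = [-0.0072 + 0.0236] / 0.1878 = 0.0874 which rounds to 0.09
d₂ = d₁ − σ√T = 0.0874 − 0.1878 = -0.1004 which rounds to -0.10
e^(−rT) = e^(−0.036·0.1667) = 0.9940
N(d₁) = N(0.09) = 0.5359;  N(d₂) = N(-0.10) = 0.4602
C = 276·0.5359 − 278·0.9940·0.4602 = 147.9084 − 127.1680 = 20.7404

20.74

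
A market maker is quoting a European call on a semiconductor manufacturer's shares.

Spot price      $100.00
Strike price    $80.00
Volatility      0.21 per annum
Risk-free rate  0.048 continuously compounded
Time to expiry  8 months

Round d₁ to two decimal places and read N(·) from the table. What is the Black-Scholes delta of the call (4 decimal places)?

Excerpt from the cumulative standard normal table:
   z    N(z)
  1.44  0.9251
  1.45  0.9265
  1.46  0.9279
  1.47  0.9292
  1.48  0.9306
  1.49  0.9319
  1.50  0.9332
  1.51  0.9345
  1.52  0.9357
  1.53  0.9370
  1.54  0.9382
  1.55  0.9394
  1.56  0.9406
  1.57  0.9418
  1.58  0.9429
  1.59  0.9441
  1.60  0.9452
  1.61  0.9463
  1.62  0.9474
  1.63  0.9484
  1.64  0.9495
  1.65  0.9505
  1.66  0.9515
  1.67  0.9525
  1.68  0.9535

σ√T = 0.21 × 0.8165 = 0.1715
d₁ = [ln(100/80) + (0.048 + 0.21²/2)·0.6667] / 0.1715 = [0.2231 + 0.0467] / 0.1715 = 1.5738 → 1.57
N(d₁) = N(1.57) = 0.9418
Δ_call = N(d₁) = 0.9418

0.9418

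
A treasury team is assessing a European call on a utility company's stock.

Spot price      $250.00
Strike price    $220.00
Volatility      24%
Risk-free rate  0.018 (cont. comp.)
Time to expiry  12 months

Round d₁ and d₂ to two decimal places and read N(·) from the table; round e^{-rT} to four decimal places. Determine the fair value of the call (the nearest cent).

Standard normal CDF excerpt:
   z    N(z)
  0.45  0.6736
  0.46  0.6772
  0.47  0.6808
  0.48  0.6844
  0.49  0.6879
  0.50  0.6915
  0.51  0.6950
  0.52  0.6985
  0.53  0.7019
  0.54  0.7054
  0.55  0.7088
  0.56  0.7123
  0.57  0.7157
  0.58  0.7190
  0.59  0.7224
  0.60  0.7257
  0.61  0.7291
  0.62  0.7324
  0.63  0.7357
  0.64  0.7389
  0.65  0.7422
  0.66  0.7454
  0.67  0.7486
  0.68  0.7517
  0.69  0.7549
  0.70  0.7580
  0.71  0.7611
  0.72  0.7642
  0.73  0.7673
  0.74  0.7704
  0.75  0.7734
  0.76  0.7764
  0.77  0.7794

$43.18

σ√T = 0.24 × 1.0000 = 0.2400
d₁ = [ln(250/220) + (0.018 + ½·0.24²)·1] / (σ√T) = (0.1278 + 0.0468) / 0.2400 = 0.7276 ≈ 0.73
d₂ = 0.7276 − 0.2400 = 0.4876 ≈ 0.49
e^(−rT) = e^(−0.018·1) = 0.9822
N(d₁) = N(0.73) = 0.7673;  N(d₂) = N(0.49) = 0.6879
C = 250·0.7673 − 220·0.9822·0.6879 = 191.8250 − 148.6442 = 43.1808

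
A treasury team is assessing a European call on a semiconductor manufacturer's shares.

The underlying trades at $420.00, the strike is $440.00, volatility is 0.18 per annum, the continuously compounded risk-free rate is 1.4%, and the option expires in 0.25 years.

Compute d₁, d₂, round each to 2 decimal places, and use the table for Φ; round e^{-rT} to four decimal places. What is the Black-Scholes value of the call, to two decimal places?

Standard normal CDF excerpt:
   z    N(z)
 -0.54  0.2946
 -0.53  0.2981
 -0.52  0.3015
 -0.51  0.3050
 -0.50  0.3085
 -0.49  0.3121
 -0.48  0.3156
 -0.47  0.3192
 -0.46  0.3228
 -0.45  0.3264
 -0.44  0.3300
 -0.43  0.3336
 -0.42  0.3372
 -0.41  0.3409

$7.92

T = 0.25;  σ√T = 0.0900
d₁ = [ln(420/440) + (0.014 + 0.18²/2)·0.25] / 0.0900 = [-0.0465 + 0.0075] / 0.0900 = -0.4330 ⇒ -0.43
d₂ = d₁ − σ√T = -0.4330 − 0.0900 = -0.5230 ⇒ -0.52
e^(−rT) = e^(−0.014·0.25) = 0.9965
N(d₁) = N(-0.43) = 0.3336;  N(d₂) = N(-0.52) = 0.3015
C = 420·0.3336 − 440·0.9965·0.3015 = 140.1120 − 132.1957 = 7.9163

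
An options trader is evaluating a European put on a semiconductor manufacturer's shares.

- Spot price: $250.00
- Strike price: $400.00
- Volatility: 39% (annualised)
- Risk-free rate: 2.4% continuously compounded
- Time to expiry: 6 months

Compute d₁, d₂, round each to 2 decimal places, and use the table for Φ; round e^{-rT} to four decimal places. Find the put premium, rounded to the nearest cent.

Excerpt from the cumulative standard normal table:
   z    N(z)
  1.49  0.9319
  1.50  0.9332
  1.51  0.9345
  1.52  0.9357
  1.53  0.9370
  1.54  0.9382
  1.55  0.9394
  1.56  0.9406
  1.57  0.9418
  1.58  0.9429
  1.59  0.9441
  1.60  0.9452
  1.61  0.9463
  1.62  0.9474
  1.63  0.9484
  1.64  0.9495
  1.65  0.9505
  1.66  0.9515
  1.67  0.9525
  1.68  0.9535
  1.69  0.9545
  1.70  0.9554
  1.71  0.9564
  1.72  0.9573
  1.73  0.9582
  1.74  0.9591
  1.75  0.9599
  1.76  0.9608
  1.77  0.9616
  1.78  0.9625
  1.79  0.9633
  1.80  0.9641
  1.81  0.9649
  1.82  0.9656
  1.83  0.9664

T = 0.5;  σ√T = 0.2758
d₁ = [ln(250/400) + (0.024 + 0.39²/2)·0.5] / 0.2758 = [-0.4700 + 0.0500] / 0.2758 = -1.5229 ≈ -1.52
d₂ = d₁ − σ√T = -1.5229 − 0.2758 = -1.7987 ≈ -1.80
e^(−rT) = e^(−0.024·0.5) = 0.9881
P = 400·0.9881·N(1.80) − 250·N(1.52) = 400·0.9881·0.9641 − 250·0.9357 = 381.0509 − 233.9250 = 147.1259

$147.13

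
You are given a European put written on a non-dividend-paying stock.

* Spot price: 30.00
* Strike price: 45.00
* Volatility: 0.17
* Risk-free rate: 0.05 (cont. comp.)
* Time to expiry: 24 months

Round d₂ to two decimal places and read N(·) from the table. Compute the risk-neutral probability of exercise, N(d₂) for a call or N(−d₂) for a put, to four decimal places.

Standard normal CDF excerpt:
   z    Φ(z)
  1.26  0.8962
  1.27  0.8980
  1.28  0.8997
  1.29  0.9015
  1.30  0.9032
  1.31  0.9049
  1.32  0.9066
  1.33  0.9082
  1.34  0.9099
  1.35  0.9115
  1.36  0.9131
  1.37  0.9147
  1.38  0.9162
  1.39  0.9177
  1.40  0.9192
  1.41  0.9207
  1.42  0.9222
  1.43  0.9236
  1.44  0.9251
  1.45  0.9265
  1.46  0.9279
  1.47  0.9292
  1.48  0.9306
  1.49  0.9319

σ√T = 0.17·√2 = 0.2404
d₁ = [ln(30/45) + (0.05 + 0.17²/2)·2] / 0.2404 = [-0.4055 + 0.1289] / 0.2404 = -1.1504 → -1.15
d₂ = d₁ − σ√T = -1.1504 − 0.2404 = -1.3908 → -1.39
Pr(exercise) under Q = N(−d₂) = N(1.39) = 0.9177

0.9177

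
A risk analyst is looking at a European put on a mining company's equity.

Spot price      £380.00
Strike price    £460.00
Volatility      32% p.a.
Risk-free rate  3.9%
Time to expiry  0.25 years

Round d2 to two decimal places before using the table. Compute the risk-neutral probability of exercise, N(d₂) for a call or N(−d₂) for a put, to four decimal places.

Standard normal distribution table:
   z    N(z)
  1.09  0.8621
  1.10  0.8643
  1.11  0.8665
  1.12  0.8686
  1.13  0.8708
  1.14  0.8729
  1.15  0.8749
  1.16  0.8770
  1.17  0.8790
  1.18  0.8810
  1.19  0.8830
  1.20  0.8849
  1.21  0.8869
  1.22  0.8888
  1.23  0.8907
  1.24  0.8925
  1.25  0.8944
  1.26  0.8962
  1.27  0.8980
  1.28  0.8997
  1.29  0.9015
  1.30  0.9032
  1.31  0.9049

0.8869

σ√T = 0.32·√0.25 = 0.1600
ln(S/K) + (r + σ²/2)T = ln(380/460) + (0.039 + 0.32²/2)·0.25 = -0.1911 + 0.0226 = -0.1685
d₁ = -0.1685 / 0.1600 = -1.0532 which rounds to -1.05
d₂ = d₁ − σ√T = -1.0532 − 0.1600 = -1.2132 which rounds to -1.21
Pr(exercise) under Q = N(−d₂) = N(1.21) = 0.8869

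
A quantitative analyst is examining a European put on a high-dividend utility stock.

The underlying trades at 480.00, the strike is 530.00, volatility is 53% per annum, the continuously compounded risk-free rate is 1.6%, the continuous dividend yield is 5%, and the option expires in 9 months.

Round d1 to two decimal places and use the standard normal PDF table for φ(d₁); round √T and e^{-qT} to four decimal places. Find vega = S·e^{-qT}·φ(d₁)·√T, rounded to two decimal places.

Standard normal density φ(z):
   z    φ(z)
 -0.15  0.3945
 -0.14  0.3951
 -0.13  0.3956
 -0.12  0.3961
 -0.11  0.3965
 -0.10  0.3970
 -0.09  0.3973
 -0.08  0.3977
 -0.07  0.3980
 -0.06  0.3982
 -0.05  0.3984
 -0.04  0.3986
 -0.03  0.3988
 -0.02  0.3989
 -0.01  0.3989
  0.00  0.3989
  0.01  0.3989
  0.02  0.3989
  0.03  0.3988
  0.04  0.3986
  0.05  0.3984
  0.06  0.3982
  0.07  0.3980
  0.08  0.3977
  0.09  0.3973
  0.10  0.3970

σ√T = 0.53 × 0.8660 = 0.4590
d₁ = [ln(480/530) + (0.016 − 0.05 + 0.53²/2)·0.75] / 0.4590 = [-0.0991 + 0.0798] / 0.4590 = -0.0419 → -0.04
√T = √0.75 = 0.8660
φ(d₁) = φ(-0.04) = 0.3986
exp(−qT) = exp(−0.05·0.75) = 0.9632
vega = S·exp(−qT)·φ(d₁)·√T = 480·0.9632·0.3986·0.8660 = 159.5927

159.59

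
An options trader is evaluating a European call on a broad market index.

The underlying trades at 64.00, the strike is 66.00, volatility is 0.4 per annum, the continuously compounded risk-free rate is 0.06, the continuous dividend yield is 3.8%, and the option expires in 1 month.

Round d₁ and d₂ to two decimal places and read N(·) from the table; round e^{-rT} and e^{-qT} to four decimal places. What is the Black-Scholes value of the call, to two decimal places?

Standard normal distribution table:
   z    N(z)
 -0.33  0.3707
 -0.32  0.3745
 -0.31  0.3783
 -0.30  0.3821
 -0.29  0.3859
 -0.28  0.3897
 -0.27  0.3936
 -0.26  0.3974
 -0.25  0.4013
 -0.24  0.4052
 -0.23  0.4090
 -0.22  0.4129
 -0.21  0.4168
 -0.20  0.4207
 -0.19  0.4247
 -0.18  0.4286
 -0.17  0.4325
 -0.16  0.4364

σ√T = 0.4·√0.08333 = 0.1155
d₁ = [ln(64/66) + (0.06 − 0.038 + 0.4²/2)·0.08333] / 0.1155 = [-0.0308 + 0.0085] / 0.1155 = -0.1929 → -0.19
d₂ = d₁ − σ√T = -0.1929 − 0.1155 = -0.3083 → -0.31
e^(−qT) = e^(−0.038·0.08333) = 0.9968;  e^(−rT) = e^(−0.06·0.08333) = 0.9950
N(d₁) = N(-0.19) = 0.4247;  N(d₂) = N(-0.31) = 0.3783
C = 64·0.9968·0.4247 − 66·0.9950·0.3783 = 27.0938 − 24.8430 = 2.2509

2.25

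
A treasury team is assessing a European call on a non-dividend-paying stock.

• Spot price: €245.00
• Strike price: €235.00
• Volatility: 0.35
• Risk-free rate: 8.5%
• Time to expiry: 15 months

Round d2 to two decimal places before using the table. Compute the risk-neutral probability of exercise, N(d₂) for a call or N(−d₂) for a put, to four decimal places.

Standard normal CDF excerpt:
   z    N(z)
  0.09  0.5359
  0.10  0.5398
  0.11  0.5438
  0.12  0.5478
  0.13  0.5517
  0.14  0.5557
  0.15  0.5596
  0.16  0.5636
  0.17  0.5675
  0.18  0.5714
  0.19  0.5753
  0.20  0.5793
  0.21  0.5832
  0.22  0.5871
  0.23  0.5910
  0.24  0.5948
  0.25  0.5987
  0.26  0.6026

σ√T = 0.35·√1.25 = 0.3913
d₁ = [ln(245/235) + (0.085 + 0.35²/2)·1.25] / 0.3913 = [0.0417 + 0.1828] / 0.3913 = 0.5737 ⇒ 0.57
d₂ = d₁ − σ√T = 0.5737 − 0.3913 = 0.1824 ⇒ 0.18
Pr(exercise) under Q = N(d₂) = 0.5714

0.5714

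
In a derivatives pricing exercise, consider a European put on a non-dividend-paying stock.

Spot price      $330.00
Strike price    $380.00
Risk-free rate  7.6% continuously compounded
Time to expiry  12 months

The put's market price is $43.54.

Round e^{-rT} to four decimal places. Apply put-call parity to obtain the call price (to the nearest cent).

$21.36

e^(−rT) = e^(−0.076·1) = 0.9268
Put-call parity: C − P = S − K·e^(−rT) = 330 − 380·0.9268 = 330 − 352.1840 = -22.1840
C = P + (C − P) = 43.54 + (-22.1840) = 21.3560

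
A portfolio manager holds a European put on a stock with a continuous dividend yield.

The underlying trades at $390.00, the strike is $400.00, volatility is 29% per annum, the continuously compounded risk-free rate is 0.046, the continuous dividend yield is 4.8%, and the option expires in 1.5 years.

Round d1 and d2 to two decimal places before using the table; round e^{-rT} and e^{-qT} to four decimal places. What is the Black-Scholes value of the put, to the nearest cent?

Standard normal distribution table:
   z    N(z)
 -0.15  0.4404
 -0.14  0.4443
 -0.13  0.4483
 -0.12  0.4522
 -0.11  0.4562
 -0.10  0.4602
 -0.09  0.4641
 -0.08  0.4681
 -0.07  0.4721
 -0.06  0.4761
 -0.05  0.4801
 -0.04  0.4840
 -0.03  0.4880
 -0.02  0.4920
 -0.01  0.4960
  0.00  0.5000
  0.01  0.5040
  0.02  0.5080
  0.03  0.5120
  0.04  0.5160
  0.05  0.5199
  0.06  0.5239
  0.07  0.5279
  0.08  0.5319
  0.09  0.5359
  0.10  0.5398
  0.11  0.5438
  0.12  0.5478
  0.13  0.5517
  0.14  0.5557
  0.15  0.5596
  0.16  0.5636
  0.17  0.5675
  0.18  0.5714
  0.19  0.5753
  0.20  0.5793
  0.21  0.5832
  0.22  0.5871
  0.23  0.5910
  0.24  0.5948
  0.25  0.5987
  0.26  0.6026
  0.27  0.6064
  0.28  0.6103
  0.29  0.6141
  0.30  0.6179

$57.96

T = 1.5;  σ√T = 0.3552
d₁ = [ln(390/400) + (0.046 − 0.048 + ½·0.29²)·1.5] / (σ√T) = (-0.0253 + 0.0601) / 0.3552 = 0.0979 → 0.10
d₂ = 0.0979 − 0.3552 = -0.2573 → -0.26
exp(−qT) = exp(−0.048·1.5) = 0.9305;  exp(−rT) = exp(−0.046·1.5) = 0.9333
P = 400·0.9333·N(0.26) − 390·0.9305·N(-0.10) = 400·0.9333·0.6026 − 390·0.9305·0.4602 = 224.9626 − 167.0043 = 57.9584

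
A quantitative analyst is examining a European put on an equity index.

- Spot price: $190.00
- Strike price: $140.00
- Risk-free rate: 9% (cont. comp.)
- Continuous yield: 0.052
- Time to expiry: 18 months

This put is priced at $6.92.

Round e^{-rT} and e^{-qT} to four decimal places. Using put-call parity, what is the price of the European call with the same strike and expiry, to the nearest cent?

exp(−qT) = exp(−0.052·1.5) = 0.9250;  exp(−rT) = exp(−0.09·1.5) = 0.8737
Put-call parity: C − P = S·e^(−qT) − K·e^(−rT) = 190·0.9250 − 140·0.8737 = 175.7500 − 122.3180 = 53.4320
C = P + (C − P) = 6.92 + (53.4320) = 60.3520

$60.35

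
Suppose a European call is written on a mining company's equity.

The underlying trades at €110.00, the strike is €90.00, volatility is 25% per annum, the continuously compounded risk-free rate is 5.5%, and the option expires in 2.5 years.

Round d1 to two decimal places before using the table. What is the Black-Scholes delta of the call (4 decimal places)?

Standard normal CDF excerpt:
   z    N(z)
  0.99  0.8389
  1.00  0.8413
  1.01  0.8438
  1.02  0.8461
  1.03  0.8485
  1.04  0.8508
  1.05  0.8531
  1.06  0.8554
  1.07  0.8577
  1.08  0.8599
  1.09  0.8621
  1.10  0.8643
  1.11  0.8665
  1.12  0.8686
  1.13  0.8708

0.8531

σ√T = 0.25·√2.5 = 0.3953
d₁ = [ln(110/90) + (0.055 + ½·0.25²)·2.5] / (σ√T) = (0.2007 + 0.2156) / 0.3953 = 1.0532 ≈ 1.05
N(d₁) = N(1.05) = 0.8531
Δ_call = N(d₁) = 0.8531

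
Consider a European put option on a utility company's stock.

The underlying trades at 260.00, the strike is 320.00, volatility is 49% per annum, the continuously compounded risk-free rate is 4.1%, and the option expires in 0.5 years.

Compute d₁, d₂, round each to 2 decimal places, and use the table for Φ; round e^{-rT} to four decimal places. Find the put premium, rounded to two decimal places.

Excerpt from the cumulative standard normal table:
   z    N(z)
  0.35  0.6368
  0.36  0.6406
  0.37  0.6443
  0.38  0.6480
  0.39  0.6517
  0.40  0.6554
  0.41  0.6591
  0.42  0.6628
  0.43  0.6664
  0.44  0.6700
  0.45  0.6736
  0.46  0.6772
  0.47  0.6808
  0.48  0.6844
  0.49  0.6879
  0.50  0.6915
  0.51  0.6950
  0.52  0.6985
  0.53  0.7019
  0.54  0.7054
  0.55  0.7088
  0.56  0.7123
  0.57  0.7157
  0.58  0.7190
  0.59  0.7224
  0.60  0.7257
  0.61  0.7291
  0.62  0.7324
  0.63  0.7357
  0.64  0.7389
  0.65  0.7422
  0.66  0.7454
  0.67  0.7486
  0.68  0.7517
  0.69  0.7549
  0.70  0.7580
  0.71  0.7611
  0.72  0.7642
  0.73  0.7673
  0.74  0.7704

71.09

σ√T = 0.49 × 0.7071 = 0.3465
ln(S/K) + (r + σ²/2)T = ln(260/320) + (0.041 + 0.49²/2)·0.5 = -0.2076 + 0.0805 = -0.1271
d₁ = -0.1271 / 0.3465 = -0.3669 → -0.37
d₂ = d₁ − σ√T = -0.3669 − 0.3465 = -0.7134 → -0.71
exp(−rT) = exp(−0.041·0.5) = 0.9797
N(−d₂) = N(0.71) = 0.7611;  N(−d₁) = N(0.37) = 0.6443
P = 320·0.9797·0.7611 − 260·0.6443 = 238.6079 − 167.5180 = 71.0899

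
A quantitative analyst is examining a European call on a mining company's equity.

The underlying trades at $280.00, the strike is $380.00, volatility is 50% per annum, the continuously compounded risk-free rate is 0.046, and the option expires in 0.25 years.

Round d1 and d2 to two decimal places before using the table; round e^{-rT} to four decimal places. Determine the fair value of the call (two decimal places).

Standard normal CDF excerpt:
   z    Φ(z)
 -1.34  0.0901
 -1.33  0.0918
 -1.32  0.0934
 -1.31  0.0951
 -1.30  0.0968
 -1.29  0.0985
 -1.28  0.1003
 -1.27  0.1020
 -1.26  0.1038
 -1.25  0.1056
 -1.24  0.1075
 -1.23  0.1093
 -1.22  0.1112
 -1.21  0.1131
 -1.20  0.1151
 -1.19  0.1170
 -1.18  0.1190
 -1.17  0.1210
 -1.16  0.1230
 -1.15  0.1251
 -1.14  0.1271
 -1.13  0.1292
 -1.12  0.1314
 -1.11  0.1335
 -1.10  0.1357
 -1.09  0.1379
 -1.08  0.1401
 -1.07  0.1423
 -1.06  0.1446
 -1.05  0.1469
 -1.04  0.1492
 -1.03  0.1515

$4.77

σ√T = 0.5 × 0.5000 = 0.2500
d₁ = [ln(280/380) + (0.046 + 0.5²/2)·0.25] / 0.2500 = [-0.3054 + 0.0427] / 0.2500 = -1.0505 ≈ -1.05
d₂ = d₁ − σ√T = -1.0505 − 0.2500 = -1.3005 ≈ -1.30
e^(−rT) = e^(−0.046·0.25) = 0.9886
C = 280·N(-1.05) − 380·0.9886·N(-1.30) = 280·0.1469 − 380·0.9886·0.0968 = 41.1320 − 36.3647 = 4.7673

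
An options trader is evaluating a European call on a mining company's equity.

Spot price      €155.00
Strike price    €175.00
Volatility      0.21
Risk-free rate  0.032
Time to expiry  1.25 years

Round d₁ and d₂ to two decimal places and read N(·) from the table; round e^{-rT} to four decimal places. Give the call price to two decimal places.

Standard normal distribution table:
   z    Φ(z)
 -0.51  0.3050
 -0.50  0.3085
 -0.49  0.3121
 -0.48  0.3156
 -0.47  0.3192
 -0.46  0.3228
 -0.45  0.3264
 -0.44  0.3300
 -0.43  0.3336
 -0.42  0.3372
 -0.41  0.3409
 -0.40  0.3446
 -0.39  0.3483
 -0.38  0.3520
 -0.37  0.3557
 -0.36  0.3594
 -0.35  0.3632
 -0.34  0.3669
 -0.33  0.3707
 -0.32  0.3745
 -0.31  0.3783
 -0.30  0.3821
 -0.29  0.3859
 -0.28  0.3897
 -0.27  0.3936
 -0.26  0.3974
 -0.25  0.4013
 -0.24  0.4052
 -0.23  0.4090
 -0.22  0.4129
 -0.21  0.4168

€9.12

T = 1.25;  σ√T = 0.2348
d₁ = [ln(155/175) + (0.032 + ½·0.21²)·1.25] / (σ√T) = (-0.1214 + 0.0676) / 0.2348 = -0.2291 → -0.23
d₂ = -0.2291 − 0.2348 = -0.4639 → -0.46
e^(−rT) = e^(−0.032·1.25) = 0.9608
N(d₁) = N(-0.23) = 0.4090;  N(d₂) = N(-0.46) = 0.3228
C = 155·0.4090 − 175·0.9608·0.3228 = 63.3950 − 54.2756 = 9.1194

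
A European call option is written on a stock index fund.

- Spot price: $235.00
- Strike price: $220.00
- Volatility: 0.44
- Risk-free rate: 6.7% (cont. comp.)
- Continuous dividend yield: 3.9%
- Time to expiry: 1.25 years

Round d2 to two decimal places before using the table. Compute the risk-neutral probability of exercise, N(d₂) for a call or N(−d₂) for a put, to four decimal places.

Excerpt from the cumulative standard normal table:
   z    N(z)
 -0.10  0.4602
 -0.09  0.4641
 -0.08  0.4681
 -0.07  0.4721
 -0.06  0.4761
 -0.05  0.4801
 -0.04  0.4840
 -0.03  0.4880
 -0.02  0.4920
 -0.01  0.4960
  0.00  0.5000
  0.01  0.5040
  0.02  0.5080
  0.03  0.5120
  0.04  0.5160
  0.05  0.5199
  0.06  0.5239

0.4840

σ√T = 0.44 × 1.1180 = 0.4919
d₁ = [ln(235/220) + (0.067 − 0.039 + 0.44²/2)·1.25] / 0.4919 = [0.0660 + 0.1560] / 0.4919 = 0.4512 ⇒ 0.45
d₂ = d₁ − σ√T = 0.4512 − 0.4919 = -0.0407 ⇒ -0.04
Risk-neutral Pr[S_T > K] = N(d₂) = N(-0.04) = 0.4840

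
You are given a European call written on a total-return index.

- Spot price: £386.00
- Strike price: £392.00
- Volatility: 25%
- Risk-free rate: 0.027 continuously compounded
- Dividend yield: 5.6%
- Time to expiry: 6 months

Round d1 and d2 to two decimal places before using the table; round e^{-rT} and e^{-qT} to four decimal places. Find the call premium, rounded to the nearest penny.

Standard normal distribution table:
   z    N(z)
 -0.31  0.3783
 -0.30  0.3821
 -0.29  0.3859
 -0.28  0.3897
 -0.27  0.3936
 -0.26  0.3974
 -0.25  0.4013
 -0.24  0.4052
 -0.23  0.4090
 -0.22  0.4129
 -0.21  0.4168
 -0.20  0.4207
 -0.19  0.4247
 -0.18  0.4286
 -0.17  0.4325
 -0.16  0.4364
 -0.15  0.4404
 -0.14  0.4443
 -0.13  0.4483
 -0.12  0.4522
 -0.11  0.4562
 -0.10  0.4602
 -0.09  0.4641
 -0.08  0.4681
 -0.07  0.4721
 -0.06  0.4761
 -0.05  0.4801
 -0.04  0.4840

£22.01

σ√T = 0.25 × 0.7071 = 0.1768
d₁ = [ln(386/392) + (0.027 − 0.056 + ½·0.25²)·0.5] / (σ√T) = (-0.0154 + 0.0011) / 0.1768 = -0.0809 → -0.08
d₂ = -0.0809 − 0.1768 = -0.2577 → -0.26
exp(−qT) = exp(−0.056·0.5) = 0.9724;  exp(−rT) = exp(−0.027·0.5) = 0.9866
N(d₁) = N(-0.08) = 0.4681;  N(d₂) = N(-0.26) = 0.3974
C = 386·0.9724·0.4681 − 392·0.9866·0.3974 = 175.6996 − 153.6933 = 22.0063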